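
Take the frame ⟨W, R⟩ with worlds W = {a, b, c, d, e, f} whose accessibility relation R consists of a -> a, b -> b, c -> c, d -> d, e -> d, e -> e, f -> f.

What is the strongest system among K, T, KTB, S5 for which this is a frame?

Reflexive (axiom T): yes — every world is R-related to itself.
Symmetric (axiom B): no — e R d but not d R e.
Euclidean (axiom 5): no — e R d and e R e, but not d R e.
So F validates K, T; KTB would additionally require R to be symmetric. The strongest is T.

T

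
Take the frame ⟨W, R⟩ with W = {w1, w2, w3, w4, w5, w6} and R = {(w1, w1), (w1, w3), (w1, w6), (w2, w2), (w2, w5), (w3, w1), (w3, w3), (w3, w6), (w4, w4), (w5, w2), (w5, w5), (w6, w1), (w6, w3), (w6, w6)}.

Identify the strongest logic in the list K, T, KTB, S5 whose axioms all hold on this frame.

Reflexive (axiom T): yes — every world is R-related to itself.
Symmetric (axiom B): yes — every pair in R has its reverse in R.
Euclidean (axiom 5): yes — any two successors of a common world are R-related.
So F validates K, T, KTB, S5. The strongest is S5.

S5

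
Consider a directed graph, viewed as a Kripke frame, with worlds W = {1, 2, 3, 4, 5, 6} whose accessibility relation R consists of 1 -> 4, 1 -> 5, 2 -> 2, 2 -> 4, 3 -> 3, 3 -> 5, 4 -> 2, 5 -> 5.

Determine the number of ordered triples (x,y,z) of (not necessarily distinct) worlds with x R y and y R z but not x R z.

2

Enumerating: (1,4,2), (4,2,4).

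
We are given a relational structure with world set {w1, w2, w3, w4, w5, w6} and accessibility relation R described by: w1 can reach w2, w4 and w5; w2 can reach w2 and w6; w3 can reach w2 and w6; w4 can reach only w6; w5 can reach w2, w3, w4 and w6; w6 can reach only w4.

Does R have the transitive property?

No

Transitive: no — w1 R w2 and w2 R w6, but not w1 R w6.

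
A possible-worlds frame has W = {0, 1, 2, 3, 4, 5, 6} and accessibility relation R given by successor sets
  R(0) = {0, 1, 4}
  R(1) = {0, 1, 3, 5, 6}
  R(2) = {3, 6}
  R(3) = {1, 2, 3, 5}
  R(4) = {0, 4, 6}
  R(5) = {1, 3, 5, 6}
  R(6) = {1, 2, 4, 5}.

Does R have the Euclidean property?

No

Euclidean: no — 0 R 1 and 0 R 4, but not 1 R 4.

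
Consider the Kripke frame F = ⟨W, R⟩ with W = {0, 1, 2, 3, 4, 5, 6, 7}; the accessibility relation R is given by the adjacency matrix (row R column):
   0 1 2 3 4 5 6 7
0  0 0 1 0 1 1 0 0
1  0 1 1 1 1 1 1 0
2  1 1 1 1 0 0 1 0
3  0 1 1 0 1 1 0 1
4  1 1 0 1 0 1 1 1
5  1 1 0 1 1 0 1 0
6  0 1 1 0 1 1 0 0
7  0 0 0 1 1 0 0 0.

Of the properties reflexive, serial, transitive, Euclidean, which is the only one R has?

Reflexive: no — 0 is not related to itself.
Serial: yes — every world has a successor (e.g. 0 R 2).
Transitive: no — 0 R 2 and 2 R 1, but not 0 R 1.
Euclidean: no — 0 R 2 and 0 R 4, but not 2 R 4.
Only serial holds.

serial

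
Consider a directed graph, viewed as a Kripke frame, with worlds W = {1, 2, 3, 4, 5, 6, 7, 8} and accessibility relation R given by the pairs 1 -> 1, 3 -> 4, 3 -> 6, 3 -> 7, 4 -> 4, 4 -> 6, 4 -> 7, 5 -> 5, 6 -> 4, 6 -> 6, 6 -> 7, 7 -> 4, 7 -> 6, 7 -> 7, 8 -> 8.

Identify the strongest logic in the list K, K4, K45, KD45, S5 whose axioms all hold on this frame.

K45

Transitive (axiom 4): yes — every two-step R-path is closed by a direct edge.
Euclidean (axiom 5): yes — any two successors of a common world are R-related.
Serial (axiom D): no — 2 has no R-successor.
Reflexive (axiom T): no — 2 is not related to itself.
So F validates K, K4, K45; KD45 would additionally require R to be serial. The strongest is K45.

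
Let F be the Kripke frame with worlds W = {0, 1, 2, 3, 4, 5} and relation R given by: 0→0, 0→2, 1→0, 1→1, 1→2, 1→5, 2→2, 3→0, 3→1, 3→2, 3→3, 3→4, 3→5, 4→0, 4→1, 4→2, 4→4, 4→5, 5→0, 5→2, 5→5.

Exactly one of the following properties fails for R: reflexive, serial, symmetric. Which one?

Reflexive: yes — every world is R-related to itself.
Serial: yes — every world has a successor (e.g. 0 R 0).
Symmetric: no — 0 R 2 but not 2 R 0.
Only symmetric fails.

symmetric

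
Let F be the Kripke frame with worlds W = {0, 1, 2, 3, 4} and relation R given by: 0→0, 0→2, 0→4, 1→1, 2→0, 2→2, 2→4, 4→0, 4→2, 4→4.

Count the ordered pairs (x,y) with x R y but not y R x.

R is symmetric; there are no such tuples.

0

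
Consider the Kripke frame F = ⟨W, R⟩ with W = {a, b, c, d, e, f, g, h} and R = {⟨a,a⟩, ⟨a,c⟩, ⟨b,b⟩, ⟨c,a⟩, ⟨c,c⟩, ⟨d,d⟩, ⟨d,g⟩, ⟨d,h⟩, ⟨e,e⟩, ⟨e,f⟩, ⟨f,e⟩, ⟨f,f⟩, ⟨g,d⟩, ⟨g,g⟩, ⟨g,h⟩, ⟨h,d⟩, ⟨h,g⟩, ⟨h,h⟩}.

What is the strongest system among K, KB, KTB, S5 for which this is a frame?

S5

Symmetric (axiom B): yes — every pair in R has its reverse in R.
Reflexive (axiom T): yes — every world is R-related to itself.
Euclidean (axiom 5): yes — any two successors of a common world are R-related.
So F validates K, KB, KTB, S5. The strongest is S5.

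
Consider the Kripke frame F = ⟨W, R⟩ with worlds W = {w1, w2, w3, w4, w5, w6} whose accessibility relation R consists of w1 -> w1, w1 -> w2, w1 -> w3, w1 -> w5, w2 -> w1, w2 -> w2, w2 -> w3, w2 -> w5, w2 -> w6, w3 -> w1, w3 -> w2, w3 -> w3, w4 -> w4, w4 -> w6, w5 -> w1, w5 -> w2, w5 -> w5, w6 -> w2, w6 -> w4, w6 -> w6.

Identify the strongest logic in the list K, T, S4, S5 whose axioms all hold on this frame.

T

Reflexive (axiom T): yes — every world is R-related to itself.
Transitive (axiom 4): no — w1 R w2 and w2 R w6, but not w1 R w6.
Euclidean (axiom 5): no — w1 R w3 and w1 R w5, but not w3 R w5.
So F validates K, T; S4 would additionally require R to be transitive. The strongest is T.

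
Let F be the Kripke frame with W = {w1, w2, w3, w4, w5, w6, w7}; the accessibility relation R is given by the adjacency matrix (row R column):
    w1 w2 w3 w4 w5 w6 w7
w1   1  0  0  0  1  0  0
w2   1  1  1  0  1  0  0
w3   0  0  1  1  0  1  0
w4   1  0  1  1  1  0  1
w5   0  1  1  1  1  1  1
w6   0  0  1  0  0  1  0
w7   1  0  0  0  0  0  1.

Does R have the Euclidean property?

No

Euclidean: no — w2 R w1 and w2 R w3, but not w1 R w3.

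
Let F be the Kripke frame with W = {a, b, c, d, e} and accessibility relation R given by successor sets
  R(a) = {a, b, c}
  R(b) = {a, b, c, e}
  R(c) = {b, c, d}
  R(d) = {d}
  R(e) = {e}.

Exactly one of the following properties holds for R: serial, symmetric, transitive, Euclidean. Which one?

Serial: yes — every world has a successor (e.g. a R a).
Symmetric: no — a R c but not c R a.
Transitive: no — a R b and b R e, but not a R e.
Euclidean: no — b R a and b R e, but not a R e.
Only serial holds.

serial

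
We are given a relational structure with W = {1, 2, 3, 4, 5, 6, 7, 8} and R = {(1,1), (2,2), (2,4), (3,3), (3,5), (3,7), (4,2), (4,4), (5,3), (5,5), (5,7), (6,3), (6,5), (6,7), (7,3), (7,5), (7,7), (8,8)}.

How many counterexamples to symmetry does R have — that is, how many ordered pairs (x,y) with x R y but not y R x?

3

Enumerating: (6,3), (6,5), (6,7).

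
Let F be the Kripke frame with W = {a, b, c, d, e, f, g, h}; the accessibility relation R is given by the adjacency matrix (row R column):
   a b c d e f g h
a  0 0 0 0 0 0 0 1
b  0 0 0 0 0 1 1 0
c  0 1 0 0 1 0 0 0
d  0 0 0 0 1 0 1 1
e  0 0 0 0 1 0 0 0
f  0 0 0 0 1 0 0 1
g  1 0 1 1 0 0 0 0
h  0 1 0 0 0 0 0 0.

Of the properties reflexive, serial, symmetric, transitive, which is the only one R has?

Reflexive: no — a is not related to itself.
Serial: yes — every world has a successor (e.g. a R h).
Symmetric: no — a R h but not h R a.
Transitive: no — a R h and h R b, but not a R b.
Only serial holds.

serial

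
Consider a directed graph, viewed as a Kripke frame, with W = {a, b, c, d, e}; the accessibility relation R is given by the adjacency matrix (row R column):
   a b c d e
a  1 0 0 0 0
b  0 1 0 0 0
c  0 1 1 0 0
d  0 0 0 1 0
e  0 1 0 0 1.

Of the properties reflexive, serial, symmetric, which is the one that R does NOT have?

Reflexive: yes — every world is R-related to itself.
Serial: yes — every world has a successor (e.g. a R a).
Symmetric: no — c R b but not b R c.
Only symmetric fails.

symmetric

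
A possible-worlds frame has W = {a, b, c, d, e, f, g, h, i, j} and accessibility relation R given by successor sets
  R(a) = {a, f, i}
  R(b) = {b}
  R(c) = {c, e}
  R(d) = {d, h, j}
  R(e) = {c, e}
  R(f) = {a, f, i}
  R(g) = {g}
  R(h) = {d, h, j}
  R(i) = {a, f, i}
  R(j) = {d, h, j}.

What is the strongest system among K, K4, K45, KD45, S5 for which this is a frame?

Transitive (axiom 4): yes — every two-step R-path is closed by a direct edge.
Euclidean (axiom 5): yes — any two successors of a common world are R-related.
Serial (axiom D): yes — every world has a successor (e.g. a R a).
Reflexive (axiom T): yes — every world is R-related to itself.
So F validates K, K4, K45, KD45, S5. The strongest is S5.

S5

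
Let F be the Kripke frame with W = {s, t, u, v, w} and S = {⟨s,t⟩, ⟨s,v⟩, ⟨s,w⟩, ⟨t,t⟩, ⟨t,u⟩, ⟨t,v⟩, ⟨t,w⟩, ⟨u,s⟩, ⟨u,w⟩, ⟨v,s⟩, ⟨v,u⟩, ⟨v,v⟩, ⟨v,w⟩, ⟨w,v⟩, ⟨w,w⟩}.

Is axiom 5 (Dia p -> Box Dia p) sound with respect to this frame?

No

By correspondence theory, 5 is valid on a frame iff S is Euclidean.
Euclidean: no — s S v and s S t, but not v S t.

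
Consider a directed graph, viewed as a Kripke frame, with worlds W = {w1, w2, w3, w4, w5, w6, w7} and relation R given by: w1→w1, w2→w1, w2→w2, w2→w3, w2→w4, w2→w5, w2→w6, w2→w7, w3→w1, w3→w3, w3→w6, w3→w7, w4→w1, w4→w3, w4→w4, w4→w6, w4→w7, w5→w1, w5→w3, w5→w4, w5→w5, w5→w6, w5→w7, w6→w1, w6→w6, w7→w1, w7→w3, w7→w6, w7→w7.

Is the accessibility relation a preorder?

Yes

Reflexive: yes — every world is R-related to itself.
Transitive: yes — every two-step R-path is closed by a direct edge.
So R is a preorder.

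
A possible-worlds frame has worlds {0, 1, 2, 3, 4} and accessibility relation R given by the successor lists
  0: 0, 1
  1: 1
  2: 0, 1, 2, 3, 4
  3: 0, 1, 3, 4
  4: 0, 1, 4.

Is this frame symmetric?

No

Symmetric: no — 0 R 1 but not 1 R 0.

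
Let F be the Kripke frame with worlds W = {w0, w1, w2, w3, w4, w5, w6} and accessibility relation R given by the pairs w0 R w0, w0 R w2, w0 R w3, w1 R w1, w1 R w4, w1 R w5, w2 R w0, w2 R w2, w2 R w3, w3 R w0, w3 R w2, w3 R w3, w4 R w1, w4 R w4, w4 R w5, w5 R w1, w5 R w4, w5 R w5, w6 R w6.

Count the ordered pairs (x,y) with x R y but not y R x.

0

R is symmetric; there are no such tuples.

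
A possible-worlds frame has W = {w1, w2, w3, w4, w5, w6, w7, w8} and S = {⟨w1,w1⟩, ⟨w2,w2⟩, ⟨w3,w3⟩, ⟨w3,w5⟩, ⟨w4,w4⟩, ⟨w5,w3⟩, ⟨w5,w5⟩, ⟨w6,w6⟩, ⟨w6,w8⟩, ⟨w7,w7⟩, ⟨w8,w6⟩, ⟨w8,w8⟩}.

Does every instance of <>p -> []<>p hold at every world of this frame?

Yes

The schema 5 characterises exactly the Euclidean frames.
Euclidean: yes — any two successors of a common world are S-related.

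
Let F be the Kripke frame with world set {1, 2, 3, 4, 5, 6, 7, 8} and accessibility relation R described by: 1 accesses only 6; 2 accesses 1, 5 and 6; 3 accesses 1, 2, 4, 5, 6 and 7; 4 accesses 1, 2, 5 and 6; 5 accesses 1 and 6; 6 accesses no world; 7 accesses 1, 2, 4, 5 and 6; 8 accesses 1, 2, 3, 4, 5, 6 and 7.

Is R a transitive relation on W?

Yes

Transitive: yes — every two-step R-path is closed by a direct edge.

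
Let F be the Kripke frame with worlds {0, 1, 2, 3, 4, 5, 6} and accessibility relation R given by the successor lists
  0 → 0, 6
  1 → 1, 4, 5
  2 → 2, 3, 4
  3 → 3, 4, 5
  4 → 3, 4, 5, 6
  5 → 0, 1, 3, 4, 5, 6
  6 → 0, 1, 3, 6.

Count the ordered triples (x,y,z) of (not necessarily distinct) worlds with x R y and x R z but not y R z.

Enumerating: (1,4,1), (2,3,2), (2,4,2), (4,3,6), (4,6,4), (4,6,5), (5,0,1), (5,0,3), (5,0,4), (5,0,5), (5,1,0), (5,1,3), … and 16 more.
Total: 28.

28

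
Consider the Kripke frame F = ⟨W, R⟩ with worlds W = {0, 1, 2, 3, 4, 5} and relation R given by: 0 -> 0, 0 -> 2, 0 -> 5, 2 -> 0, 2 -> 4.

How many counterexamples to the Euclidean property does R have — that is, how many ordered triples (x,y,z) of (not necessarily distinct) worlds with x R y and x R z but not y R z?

8

Enumerating: (0,2,2), (0,2,5), (0,5,0), (0,5,2), (0,5,5), (2,0,4), (2,4,0), (2,4,4).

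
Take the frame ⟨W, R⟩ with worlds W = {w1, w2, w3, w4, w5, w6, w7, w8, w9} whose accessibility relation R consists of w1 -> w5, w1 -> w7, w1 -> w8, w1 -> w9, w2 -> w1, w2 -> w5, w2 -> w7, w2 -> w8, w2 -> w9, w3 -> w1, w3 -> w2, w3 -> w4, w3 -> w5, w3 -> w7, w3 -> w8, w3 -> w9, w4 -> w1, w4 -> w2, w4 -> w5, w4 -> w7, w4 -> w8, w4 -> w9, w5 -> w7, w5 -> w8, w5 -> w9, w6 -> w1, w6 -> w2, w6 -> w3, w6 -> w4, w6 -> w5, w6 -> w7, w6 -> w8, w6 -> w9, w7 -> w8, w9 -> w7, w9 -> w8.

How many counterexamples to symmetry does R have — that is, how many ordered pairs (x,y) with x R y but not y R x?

Enumerating: (w1,w5), (w1,w7), (w1,w8), (w1,w9), (w2,w1), (w2,w5), (w2,w7), (w2,w8), (w2,w9), (w3,w1), (w3,w2), (w3,w4), … and 24 more.
Total: 36.

36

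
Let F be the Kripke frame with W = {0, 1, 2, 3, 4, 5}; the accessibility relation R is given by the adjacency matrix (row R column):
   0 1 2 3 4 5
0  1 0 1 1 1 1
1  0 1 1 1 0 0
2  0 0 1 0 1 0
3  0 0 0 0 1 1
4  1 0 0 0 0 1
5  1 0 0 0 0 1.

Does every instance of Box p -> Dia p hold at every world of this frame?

Yes

By correspondence theory, D is valid on a frame iff R is serial.
Serial: yes — every world has a successor (e.g. 0 R 0).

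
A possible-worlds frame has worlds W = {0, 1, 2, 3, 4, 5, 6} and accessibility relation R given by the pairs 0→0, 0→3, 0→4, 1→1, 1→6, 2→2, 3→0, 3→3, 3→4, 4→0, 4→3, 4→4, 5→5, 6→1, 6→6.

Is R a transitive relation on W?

Yes

Transitive: yes — every two-step R-path is closed by a direct edge.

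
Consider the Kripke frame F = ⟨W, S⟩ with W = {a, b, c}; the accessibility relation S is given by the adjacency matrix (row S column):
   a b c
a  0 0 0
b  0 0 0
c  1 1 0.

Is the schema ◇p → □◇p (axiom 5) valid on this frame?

No

Axiom 5 corresponds to the accessibility relation being Euclidean.
Euclidean: no — c S a and c S b, but not a S b.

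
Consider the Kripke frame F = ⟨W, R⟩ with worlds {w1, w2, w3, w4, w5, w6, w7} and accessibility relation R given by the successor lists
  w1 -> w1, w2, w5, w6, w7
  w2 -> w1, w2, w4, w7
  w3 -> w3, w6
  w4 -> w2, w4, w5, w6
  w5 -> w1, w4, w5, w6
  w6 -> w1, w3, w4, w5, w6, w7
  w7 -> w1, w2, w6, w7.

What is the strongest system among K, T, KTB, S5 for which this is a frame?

Reflexive (axiom T): yes — every world is R-related to itself.
Symmetric (axiom B): yes — every pair in R has its reverse in R.
Euclidean (axiom 5): no — w1 R w2 and w1 R w5, but not w2 R w5.
So F validates K, T, KTB; S5 would additionally require R to be Euclidean. The strongest is KTB.

KTB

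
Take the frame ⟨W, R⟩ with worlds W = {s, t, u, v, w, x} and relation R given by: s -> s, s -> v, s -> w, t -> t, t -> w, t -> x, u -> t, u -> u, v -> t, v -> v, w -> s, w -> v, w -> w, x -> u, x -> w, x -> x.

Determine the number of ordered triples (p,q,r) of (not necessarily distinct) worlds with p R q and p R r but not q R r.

13

Enumerating: (s,v,s), (s,v,w), (t,w,t), (t,w,x), (t,x,t), (u,t,u), (v,t,v), (w,v,s), (w,v,w), (x,u,w), (x,u,x), (x,w,u), (x,w,x).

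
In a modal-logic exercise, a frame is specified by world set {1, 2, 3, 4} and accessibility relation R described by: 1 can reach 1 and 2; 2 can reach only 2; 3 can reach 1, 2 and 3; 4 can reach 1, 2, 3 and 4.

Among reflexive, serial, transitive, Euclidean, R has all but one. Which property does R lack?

Euclidean

Reflexive: yes — every world is R-related to itself.
Serial: yes — every world has a successor (e.g. 1 R 1).
Transitive: yes — every two-step R-path is closed by a direct edge.
Euclidean: no — 3 R 2 and 3 R 1, but not 2 R 1.
Only Euclidean fails.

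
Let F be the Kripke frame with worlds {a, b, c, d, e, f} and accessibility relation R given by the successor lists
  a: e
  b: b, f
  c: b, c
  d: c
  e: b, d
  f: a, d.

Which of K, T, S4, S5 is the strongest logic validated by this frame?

Reflexive (axiom T): no — a is not related to itself.
Transitive (axiom 4): no — a R e and e R b, but not a R b.
Euclidean (axiom 5): no — e R b and e R d, but not b R d.
So F validates K; T would additionally require R to be reflexive. The strongest is K.

K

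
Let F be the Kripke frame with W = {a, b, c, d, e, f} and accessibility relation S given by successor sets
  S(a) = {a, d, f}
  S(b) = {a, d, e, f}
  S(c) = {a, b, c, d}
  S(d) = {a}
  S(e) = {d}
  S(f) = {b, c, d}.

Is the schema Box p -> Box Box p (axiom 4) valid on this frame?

Axiom 4 corresponds to the accessibility relation being transitive.
Transitive: no — a S f and f S b, but not a S b.

No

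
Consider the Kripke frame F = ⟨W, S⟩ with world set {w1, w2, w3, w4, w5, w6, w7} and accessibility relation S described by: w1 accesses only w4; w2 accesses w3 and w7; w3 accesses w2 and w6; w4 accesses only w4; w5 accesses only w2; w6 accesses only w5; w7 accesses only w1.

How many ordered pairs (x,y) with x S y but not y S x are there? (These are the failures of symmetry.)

6

Enumerating: (w1,w4), (w2,w7), (w3,w6), (w5,w2), (w6,w5), (w7,w1).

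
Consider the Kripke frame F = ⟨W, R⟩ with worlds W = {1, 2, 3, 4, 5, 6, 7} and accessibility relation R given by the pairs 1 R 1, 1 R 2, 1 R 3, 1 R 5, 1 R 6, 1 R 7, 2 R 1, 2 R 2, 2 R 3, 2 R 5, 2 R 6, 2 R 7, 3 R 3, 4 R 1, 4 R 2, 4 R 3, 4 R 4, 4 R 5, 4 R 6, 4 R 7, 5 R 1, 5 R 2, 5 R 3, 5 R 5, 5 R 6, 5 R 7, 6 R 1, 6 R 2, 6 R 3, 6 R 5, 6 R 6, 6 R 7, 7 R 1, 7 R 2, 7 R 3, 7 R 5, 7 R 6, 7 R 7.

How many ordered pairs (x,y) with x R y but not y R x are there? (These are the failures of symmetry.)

Enumerating: (1,3), (2,3), (4,1), (4,2), (4,3), (4,5), (4,6), (4,7), (5,3), (6,3), (7,3).

11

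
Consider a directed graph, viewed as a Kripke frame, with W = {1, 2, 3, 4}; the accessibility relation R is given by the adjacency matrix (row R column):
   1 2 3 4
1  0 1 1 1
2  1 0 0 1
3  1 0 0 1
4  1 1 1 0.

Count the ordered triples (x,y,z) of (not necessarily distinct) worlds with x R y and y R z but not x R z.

14

Enumerating: (1,2,1), (1,3,1), (1,4,1), (2,1,2), (2,1,3), (2,4,2), (2,4,3), (3,1,2), (3,1,3), (3,4,2), (3,4,3), (4,1,4), (4,2,4), (4,3,4).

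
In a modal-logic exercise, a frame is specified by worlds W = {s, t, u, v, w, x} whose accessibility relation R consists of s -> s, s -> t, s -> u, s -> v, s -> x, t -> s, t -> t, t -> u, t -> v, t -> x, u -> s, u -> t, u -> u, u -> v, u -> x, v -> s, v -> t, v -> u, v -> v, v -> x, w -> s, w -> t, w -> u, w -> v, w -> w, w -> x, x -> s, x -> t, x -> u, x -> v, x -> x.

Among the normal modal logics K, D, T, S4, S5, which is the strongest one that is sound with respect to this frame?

Serial (axiom D): yes — every world has a successor (e.g. s R s).
Reflexive (axiom T): yes — every world is R-related to itself.
Transitive (axiom 4): yes — every two-step R-path is closed by a direct edge.
Euclidean (axiom 5): no — w R s and w R w, but not s R w.
So F validates K, D, T, S4; S5 would additionally require R to be Euclidean. The strongest is S4.

S4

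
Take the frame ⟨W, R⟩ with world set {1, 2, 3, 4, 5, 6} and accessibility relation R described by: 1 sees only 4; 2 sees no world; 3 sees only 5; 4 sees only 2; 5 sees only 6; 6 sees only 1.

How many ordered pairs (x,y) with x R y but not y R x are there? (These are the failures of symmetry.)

5

Enumerating: (1,4), (3,5), (4,2), (5,6), (6,1).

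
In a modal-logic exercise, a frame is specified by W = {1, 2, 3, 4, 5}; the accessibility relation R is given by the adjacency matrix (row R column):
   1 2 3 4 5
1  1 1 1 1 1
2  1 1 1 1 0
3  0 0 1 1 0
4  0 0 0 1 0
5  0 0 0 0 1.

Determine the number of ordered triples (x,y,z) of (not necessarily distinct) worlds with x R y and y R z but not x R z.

Enumerating: (2,1,5).

1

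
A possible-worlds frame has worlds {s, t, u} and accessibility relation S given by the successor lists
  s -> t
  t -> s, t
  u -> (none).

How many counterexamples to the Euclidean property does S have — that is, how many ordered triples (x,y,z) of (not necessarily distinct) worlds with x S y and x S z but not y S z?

Enumerating: (t,s,s).

1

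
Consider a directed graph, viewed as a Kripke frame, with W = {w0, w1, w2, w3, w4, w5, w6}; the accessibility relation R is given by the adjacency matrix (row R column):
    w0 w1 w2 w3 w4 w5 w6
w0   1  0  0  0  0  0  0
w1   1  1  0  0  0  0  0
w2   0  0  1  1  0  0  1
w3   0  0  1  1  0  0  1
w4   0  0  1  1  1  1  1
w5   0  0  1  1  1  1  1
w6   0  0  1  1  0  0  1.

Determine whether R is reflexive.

Reflexive: yes — every world is R-related to itself.

Yes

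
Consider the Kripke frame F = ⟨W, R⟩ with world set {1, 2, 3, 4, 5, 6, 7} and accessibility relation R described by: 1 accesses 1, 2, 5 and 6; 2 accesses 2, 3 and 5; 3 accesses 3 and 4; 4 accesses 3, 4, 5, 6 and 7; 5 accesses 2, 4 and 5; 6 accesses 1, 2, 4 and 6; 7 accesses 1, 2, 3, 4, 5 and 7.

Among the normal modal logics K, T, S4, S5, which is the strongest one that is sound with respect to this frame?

T

Reflexive (axiom T): yes — every world is R-related to itself.
Transitive (axiom 4): no — 1 R 2 and 2 R 3, but not 1 R 3.
Euclidean (axiom 5): no — 1 R 2 and 1 R 6, but not 2 R 6.
So F validates K, T; S4 would additionally require R to be transitive. The strongest is T.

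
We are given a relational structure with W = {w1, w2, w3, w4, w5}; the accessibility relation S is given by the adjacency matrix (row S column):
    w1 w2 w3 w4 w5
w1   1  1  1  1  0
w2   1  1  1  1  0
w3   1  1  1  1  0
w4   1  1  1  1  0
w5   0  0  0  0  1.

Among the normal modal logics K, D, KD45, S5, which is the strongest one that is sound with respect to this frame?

S5

Serial (axiom D): yes — every world has a successor (e.g. w1 S w1).
Euclidean (axiom 5): yes — any two successors of a common world are S-related.
Transitive (axiom 4): yes — every two-step S-path is closed by a direct edge.
Reflexive (axiom T): yes — every world is S-related to itself.
So F validates K, D, KD45, S5. The strongest is S5.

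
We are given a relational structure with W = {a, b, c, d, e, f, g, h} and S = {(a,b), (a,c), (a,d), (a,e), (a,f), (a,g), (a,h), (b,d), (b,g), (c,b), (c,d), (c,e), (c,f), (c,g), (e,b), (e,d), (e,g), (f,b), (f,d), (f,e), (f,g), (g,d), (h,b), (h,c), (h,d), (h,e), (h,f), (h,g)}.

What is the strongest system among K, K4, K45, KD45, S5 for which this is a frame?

K4

Transitive (axiom 4): yes — every two-step S-path is closed by a direct edge.
Euclidean (axiom 5): no — a S b and a S c, but not b S c.
Serial (axiom D): no — d has no S-successor.
Reflexive (axiom T): no — a is not related to itself.
So F validates K, K4; K45 would additionally require S to be Euclidean. The strongest is K4.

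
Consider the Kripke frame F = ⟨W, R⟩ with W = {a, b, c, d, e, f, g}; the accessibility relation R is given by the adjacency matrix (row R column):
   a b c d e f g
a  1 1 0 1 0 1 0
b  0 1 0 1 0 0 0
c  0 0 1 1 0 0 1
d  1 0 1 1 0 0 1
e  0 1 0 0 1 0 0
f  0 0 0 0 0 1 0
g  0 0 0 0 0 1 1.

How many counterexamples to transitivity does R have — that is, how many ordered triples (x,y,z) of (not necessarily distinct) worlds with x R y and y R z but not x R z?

11

Enumerating: (a,d,c), (a,d,g), (b,d,a), (b,d,c), (b,d,g), (c,d,a), (c,g,f), (d,a,b), (d,a,f), (d,g,f), (e,b,d).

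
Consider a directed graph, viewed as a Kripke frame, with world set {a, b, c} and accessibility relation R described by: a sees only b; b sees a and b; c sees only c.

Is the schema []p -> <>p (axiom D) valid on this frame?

Yes

The schema D characterises exactly the serial frames.
Serial: yes — every world has a successor (e.g. a R b).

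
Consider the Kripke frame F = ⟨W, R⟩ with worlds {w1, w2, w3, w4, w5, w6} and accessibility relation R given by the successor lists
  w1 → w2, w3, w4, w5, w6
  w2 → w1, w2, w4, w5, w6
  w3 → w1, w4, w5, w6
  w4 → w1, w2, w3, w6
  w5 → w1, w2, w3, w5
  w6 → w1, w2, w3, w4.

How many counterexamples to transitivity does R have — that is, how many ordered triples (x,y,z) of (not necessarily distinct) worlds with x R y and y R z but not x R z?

37

Enumerating: (w1,w2,w1), (w1,w3,w1), (w1,w4,w1), (w1,w5,w1), (w1,w6,w1), (w2,w1,w3), (w2,w4,w3), (w2,w5,w3), (w2,w6,w3), (w3,w1,w2), (w3,w1,w3), (w3,w4,w2), … and 25 more.
Total: 37.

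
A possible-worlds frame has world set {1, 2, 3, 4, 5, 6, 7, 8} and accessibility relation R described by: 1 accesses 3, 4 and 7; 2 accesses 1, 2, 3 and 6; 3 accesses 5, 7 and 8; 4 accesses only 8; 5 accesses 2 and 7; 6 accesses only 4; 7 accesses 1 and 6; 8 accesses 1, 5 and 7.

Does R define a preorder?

No

Reflexive: no — 1 is not related to itself.
Transitive: no — 1 R 3 and 3 R 5, but not 1 R 5.
So R is not a preorder.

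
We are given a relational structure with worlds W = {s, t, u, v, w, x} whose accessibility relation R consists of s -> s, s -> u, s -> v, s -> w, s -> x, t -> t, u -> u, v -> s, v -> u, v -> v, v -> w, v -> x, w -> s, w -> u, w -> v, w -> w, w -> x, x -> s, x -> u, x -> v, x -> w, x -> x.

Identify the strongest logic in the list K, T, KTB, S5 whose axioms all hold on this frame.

Reflexive (axiom T): yes — every world is R-related to itself.
Symmetric (axiom B): no — s R u but not u R s.
Euclidean (axiom 5): no — s R u and s R v, but not u R v.
So F validates K, T; KTB would additionally require R to be symmetric. The strongest is T.

T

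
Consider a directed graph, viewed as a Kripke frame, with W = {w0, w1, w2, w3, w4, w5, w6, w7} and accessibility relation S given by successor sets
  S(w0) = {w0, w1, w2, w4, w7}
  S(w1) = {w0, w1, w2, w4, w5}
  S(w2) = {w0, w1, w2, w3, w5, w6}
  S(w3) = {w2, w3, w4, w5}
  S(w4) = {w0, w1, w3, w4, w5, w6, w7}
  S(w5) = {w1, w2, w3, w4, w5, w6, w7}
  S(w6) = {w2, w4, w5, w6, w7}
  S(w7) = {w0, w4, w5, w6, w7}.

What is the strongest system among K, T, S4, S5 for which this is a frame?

Reflexive (axiom T): yes — every world is S-related to itself.
Transitive (axiom 4): no — w0 S w1 and w1 S w5, but not w0 S w5.
Euclidean (axiom 5): no — w0 S w1 and w0 S w7, but not w1 S w7.
So F validates K, T; S4 would additionally require S to be transitive. The strongest is T.

T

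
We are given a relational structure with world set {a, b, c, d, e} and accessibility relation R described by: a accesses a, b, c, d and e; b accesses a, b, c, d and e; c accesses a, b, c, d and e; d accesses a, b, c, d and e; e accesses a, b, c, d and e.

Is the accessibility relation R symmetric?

Yes

Symmetric: yes — every pair in R has its reverse in R.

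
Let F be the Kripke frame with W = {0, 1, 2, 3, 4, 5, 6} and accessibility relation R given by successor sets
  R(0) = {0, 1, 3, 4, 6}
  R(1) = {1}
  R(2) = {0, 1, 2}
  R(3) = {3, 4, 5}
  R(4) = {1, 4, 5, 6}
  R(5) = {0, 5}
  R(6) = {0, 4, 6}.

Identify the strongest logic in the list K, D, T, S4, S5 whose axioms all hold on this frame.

Serial (axiom D): yes — every world has a successor (e.g. 0 R 0).
Reflexive (axiom T): yes — every world is R-related to itself.
Transitive (axiom 4): no — 0 R 3 and 3 R 5, but not 0 R 5.
Euclidean (axiom 5): no — 0 R 1 and 0 R 3, but not 1 R 3.
So F validates K, D, T; S4 would additionally require R to be transitive. The strongest is T.

T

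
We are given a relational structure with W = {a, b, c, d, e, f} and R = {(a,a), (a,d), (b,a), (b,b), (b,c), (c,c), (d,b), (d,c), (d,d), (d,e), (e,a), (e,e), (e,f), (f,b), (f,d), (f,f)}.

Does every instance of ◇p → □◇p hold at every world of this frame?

By correspondence theory, 5 is valid on a frame iff R is Euclidean.
Euclidean: no — b R a and b R c, but not a R c.

No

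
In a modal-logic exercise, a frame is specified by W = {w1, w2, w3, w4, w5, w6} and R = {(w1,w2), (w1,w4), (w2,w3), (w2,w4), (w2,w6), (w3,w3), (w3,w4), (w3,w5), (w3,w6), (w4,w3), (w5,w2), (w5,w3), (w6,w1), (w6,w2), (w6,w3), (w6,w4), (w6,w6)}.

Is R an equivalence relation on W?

Reflexive: no — w1 is not related to itself.
Symmetric: no — w1 R w2 but not w2 R w1.
Transitive: no — w1 R w2 and w2 R w3, but not w1 R w3.
So R is not an equivalence relation.

No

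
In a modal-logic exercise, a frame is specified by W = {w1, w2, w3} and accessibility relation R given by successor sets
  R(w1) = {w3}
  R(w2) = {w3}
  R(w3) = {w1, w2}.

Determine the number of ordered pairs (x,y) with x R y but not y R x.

0

R is symmetric; there are no such tuples.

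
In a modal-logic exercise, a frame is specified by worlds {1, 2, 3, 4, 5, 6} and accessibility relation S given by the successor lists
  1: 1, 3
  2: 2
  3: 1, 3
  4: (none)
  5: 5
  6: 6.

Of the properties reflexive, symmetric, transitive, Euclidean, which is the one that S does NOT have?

reflexive

Reflexive: no — 4 is not related to itself.
Symmetric: yes — every pair in S has its reverse in S.
Transitive: yes — every two-step S-path is closed by a direct edge.
Euclidean: yes — any two successors of a common world are S-related.
Only reflexive fails.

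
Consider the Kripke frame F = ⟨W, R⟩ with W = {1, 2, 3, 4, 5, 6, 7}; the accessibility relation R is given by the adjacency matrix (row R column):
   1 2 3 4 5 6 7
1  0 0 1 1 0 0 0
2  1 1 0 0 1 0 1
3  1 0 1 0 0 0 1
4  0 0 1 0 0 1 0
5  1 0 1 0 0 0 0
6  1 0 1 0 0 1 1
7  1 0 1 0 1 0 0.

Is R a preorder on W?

No

Reflexive: no — 1 is not related to itself.
Transitive: no — 1 R 3 and 3 R 7, but not 1 R 7.
So R is not a preorder.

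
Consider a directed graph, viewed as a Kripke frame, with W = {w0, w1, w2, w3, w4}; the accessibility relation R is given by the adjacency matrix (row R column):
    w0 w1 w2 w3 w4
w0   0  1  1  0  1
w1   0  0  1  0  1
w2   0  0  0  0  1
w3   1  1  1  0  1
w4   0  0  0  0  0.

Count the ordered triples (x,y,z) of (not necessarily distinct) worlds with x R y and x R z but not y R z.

Enumerating: (w0,w1,w1), (w0,w2,w1), (w0,w2,w2), (w0,w4,w1), (w0,w4,w2), (w0,w4,w4), (w1,w2,w2), (w1,w4,w2), (w1,w4,w4), (w2,w4,w4), (w3,w0,w0), (w3,w1,w0), … and 8 more.
Total: 20.

20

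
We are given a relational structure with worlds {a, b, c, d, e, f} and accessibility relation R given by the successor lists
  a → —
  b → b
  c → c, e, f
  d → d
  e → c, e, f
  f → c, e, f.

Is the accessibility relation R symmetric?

Symmetric: yes — every pair in R has its reverse in R.

Yes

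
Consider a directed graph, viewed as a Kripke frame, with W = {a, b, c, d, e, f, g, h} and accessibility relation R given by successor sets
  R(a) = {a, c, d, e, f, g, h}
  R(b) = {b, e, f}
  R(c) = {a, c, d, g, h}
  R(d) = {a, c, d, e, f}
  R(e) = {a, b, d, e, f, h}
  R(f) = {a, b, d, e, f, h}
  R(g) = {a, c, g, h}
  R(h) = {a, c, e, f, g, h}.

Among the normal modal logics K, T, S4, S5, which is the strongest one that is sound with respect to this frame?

Reflexive (axiom T): yes — every world is R-related to itself.
Transitive (axiom 4): no — a R e and e R b, but not a R b.
Euclidean (axiom 5): no — a R c and a R e, but not c R e.
So F validates K, T; S4 would additionally require R to be transitive. The strongest is T.

T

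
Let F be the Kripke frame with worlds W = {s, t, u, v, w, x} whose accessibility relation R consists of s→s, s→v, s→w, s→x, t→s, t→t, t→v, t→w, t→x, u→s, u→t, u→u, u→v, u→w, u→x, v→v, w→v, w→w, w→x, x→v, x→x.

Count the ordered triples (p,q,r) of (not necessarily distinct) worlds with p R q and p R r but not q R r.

35

Enumerating: (s,v,s), (s,v,w), (s,v,x), (s,w,s), (s,x,s), (s,x,w), (t,s,t), (t,v,s), (t,v,t), (t,v,w), (t,v,x), (t,w,s), … and 23 more.
Total: 35.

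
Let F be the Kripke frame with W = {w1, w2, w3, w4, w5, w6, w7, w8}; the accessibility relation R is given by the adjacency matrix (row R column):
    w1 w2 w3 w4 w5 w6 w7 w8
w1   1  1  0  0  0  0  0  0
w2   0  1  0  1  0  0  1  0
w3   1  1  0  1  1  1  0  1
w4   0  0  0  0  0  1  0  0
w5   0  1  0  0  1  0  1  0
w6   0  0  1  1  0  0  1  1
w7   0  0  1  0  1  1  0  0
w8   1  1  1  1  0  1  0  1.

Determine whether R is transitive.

No

Transitive: no — w1 R w2 and w2 R w4, but not w1 R w4.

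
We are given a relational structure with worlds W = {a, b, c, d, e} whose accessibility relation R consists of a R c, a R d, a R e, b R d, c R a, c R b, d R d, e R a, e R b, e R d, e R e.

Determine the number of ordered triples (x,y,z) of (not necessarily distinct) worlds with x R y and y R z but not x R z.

9

Enumerating: (a,c,a), (a,c,b), (a,e,a), (a,e,b), (c,a,c), (c,a,d), (c,a,e), (c,b,d), (e,a,c).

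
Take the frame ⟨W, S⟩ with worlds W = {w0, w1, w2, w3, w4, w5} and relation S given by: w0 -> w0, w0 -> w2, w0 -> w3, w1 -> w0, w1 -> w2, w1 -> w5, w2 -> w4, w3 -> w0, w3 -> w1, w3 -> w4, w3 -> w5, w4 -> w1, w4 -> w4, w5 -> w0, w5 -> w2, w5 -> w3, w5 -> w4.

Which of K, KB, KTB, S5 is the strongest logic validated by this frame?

K

Symmetric (axiom B): no — w0 S w2 but not w2 S w0.
Reflexive (axiom T): no — w1 is not related to itself.
Euclidean (axiom 5): no — w0 S w2 and w0 S w3, but not w2 S w3.
So F validates K; KB would additionally require S to be symmetric. The strongest is K.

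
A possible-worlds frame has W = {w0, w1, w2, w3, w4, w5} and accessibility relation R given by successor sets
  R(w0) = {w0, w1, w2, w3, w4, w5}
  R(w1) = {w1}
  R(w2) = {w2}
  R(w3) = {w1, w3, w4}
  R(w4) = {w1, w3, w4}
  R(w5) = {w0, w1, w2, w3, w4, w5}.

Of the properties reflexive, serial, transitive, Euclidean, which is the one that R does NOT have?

Euclidean

Reflexive: yes — every world is R-related to itself.
Serial: yes — every world has a successor (e.g. w0 R w0).
Transitive: yes — every two-step R-path is closed by a direct edge.
Euclidean: no — w0 R w1 and w0 R w2, but not w1 R w2.
Only Euclidean fails.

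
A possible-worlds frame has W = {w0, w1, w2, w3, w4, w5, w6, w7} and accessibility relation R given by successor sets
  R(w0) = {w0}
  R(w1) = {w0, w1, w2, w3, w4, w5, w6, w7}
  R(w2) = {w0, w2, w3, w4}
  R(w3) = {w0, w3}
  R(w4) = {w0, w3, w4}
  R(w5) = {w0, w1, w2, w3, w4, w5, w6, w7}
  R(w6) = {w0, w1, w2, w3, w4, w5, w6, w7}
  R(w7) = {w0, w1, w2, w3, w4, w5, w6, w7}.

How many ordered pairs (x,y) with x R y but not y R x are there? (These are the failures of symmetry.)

Enumerating: (w1,w0), (w1,w2), (w1,w3), (w1,w4), (w2,w0), (w2,w3), (w2,w4), (w3,w0), (w4,w0), (w4,w3), (w5,w0), (w5,w2), … and 10 more.
Total: 22.

22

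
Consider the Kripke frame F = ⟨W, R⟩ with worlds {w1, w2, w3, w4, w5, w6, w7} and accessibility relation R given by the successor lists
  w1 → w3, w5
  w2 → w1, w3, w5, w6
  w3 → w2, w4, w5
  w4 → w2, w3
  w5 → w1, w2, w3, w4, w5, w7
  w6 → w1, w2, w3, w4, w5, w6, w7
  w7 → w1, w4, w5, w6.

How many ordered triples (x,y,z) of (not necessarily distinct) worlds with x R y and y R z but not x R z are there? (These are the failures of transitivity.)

Enumerating: (w1,w3,w2), (w1,w3,w4), (w1,w5,w1), (w1,w5,w2), (w1,w5,w4), (w1,w5,w7), (w2,w3,w2), (w2,w3,w4), (w2,w5,w2), (w2,w5,w4), (w2,w5,w7), (w2,w6,w2), … and 25 more.
Total: 37.

37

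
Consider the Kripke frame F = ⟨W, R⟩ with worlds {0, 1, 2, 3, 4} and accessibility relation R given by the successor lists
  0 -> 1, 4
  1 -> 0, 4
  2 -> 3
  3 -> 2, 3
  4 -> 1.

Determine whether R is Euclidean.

No

Euclidean: no — 1 R 4 and 1 R 0, but not 4 R 0.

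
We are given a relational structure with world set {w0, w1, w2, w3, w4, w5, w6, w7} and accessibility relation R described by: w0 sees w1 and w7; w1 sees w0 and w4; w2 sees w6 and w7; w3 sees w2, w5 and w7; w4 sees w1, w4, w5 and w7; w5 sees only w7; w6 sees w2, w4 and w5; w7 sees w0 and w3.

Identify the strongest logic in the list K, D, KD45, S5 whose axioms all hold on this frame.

D

Serial (axiom D): yes — every world has a successor (e.g. w0 R w1).
Euclidean (axiom 5): no — w0 R w1 and w0 R w7, but not w1 R w7.
Transitive (axiom 4): no — w0 R w1 and w1 R w4, but not w0 R w4.
Reflexive (axiom T): no — w0 is not related to itself.
So F validates K, D; KD45 would additionally require R to be Euclidean and transitive. The strongest is D.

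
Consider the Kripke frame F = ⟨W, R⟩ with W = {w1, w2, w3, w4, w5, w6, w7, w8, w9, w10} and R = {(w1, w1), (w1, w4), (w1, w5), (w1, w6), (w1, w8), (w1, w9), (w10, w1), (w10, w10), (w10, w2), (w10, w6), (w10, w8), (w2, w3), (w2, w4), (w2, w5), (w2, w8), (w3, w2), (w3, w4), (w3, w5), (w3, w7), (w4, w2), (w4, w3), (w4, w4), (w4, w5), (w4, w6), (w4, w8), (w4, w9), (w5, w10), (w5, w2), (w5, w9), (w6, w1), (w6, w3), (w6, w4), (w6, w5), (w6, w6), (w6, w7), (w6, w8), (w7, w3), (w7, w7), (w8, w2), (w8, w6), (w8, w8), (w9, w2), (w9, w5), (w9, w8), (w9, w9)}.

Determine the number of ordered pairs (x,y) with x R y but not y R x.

18

Enumerating: (w1,w4), (w1,w5), (w1,w8), (w1,w9), (w10,w1), (w10,w2), (w10,w6), (w10,w8), (w3,w5), (w4,w5), (w4,w8), (w4,w9), (w5,w10), (w6,w3), (w6,w5), (w6,w7), (w9,w2), (w9,w8).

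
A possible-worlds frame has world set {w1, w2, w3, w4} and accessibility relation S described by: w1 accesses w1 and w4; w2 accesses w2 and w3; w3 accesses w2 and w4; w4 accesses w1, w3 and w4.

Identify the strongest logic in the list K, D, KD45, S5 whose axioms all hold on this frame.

Serial (axiom D): yes — every world has a successor (e.g. w1 S w1).
Euclidean (axiom 5): no — w3 S w2 and w3 S w4, but not w2 S w4.
Transitive (axiom 4): no — w1 S w4 and w4 S w3, but not w1 S w3.
Reflexive (axiom T): no — w3 is not related to itself.
So F validates K, D; KD45 would additionally require S to be Euclidean and transitive. The strongest is D.

D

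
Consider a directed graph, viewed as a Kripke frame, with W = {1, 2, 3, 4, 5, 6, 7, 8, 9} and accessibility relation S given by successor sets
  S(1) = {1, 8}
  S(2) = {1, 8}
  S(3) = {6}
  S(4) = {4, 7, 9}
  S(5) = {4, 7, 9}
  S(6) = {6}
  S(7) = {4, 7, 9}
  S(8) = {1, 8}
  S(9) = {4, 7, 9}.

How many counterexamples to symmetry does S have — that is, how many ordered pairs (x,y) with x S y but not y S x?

6

Enumerating: (2,1), (2,8), (3,6), (5,4), (5,7), (5,9).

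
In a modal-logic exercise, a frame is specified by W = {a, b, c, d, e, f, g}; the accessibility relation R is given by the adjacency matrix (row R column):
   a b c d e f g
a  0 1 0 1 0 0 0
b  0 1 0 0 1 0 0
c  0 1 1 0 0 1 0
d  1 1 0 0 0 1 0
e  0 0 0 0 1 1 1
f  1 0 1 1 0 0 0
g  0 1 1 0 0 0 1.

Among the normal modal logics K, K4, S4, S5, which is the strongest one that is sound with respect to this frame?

K

Transitive (axiom 4): no — a R b and b R e, but not a R e.
Reflexive (axiom T): no — a is not related to itself.
Euclidean (axiom 5): no — a R b and a R d, but not b R d.
So F validates K; K4 would additionally require R to be transitive. The strongest is K.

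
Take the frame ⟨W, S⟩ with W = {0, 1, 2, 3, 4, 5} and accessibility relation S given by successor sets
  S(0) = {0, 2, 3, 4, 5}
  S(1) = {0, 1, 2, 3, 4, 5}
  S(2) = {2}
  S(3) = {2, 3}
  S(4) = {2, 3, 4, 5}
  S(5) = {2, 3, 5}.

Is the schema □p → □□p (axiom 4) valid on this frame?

Yes

By correspondence theory, 4 is valid on a frame iff S is transitive.
Transitive: yes — every two-step S-path is closed by a direct edge.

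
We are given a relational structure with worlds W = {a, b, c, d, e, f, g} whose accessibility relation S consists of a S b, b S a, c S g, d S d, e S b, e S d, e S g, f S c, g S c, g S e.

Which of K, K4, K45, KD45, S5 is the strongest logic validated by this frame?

K

Transitive (axiom 4): no — c S g and g S e, but not c S e.
Euclidean (axiom 5): no — e S b and e S d, but not b S d.
Serial (axiom D): yes — every world has a successor (e.g. a S b).
Reflexive (axiom T): no — a is not related to itself.
So F validates K; K4 would additionally require S to be transitive. The strongest is K.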